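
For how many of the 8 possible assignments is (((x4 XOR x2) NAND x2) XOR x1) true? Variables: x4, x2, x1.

Satisfying assignments: (0,0,0), (0,1,1), (1,0,0), (1,1,0)
Count: 4 out of 8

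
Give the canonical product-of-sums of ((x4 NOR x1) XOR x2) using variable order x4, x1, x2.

ΠM(1, 2, 4, 6) = (x4 OR x1 OR NOT x2) AND (x4 OR NOT x1 OR x2) AND (NOT x4 OR x1 OR x2) AND (NOT x4 OR NOT x1 OR x2)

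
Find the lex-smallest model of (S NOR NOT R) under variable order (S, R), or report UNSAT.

S=0, R=1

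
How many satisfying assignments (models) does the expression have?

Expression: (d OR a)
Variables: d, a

Satisfying assignments: (0,1), (1,0), (1,1)
Count: 3 out of 4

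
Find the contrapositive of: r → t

Contrapositive: NOT t → NOT r
Note: A statement and its contrapositive are logically equivalent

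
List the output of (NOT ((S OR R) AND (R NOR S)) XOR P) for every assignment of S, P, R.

S | P | R | Output
------------------
0 | 0 | 0 | 1
0 | 0 | 1 | 1
0 | 1 | 0 | 0
0 | 1 | 1 | 0
1 | 0 | 0 | 1
1 | 0 | 1 | 1
1 | 1 | 0 | 0
1 | 1 | 1 | 0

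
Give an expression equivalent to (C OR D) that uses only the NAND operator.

((C NAND C) NAND (D NAND D))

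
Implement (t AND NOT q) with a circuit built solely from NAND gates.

((t NAND (q NAND q)) NAND (t NAND (q NAND q)))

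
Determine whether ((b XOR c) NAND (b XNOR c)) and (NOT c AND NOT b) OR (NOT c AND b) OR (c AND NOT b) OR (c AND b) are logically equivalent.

Yes, they are equivalent — the two output columns agree on all 4 assignments:
c | b | Expression 1 | Expression 2
-----------------------------------
0 | 0 | 1 | 1
0 | 1 | 1 | 1
1 | 0 | 1 | 1
1 | 1 | 1 | 1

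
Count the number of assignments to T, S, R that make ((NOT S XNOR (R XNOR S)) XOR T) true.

Satisfying assignments: (0,0,0), (0,1,0), (1,0,1), (1,1,1)
Count: 4 out of 8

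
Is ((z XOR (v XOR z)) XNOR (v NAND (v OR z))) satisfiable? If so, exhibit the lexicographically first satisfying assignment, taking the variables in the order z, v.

UNSATISFIABLE - no assignment makes this expression true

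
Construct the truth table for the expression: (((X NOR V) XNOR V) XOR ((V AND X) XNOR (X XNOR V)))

V | X | Output
--------------
0 | 0 | 0
0 | 1 | 0
1 | 0 | 1
1 | 1 | 1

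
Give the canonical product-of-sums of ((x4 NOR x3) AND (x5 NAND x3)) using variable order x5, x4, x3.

ΠM(1, 2, 3, 5, 6, 7) = (x5 OR x4 OR NOT x3) AND (x5 OR NOT x4 OR x3) AND (x5 OR NOT x4 OR NOT x3) AND (NOT x5 OR x4 OR NOT x3) AND (NOT x5 OR NOT x4 OR x3) AND (NOT x5 OR NOT x4 OR NOT x3)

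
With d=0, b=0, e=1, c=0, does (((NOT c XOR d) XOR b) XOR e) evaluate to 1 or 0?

Substituting: (((NOT 0 XOR 0) XOR 0) XOR 1)
= 0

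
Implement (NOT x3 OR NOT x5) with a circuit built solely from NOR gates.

(((x3 NOR x3) NOR (x5 NOR x5)) NOR ((x3 NOR x3) NOR (x5 NOR x5)))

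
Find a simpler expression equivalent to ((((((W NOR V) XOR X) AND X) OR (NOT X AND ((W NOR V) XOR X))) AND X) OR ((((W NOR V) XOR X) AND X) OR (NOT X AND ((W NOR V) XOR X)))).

By absorption (E OR (E AND v) = E) then distribution ((E AND v) OR (E AND NOT v) = E):
= ((W NOR V) XOR X)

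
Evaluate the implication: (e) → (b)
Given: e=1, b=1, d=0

Antecedent (e) = 1; consequent (b) = 1.
1 → 1 = 1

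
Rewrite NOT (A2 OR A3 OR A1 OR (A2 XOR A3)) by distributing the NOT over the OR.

NOT A2 AND NOT A3 AND NOT A1 AND NOT (A2 XOR A3)
De Morgan's: NOT(OR of terms) = AND of negations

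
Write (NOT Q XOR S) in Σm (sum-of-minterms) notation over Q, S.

Σm(0, 3) = (NOT Q AND NOT S) OR (Q AND S)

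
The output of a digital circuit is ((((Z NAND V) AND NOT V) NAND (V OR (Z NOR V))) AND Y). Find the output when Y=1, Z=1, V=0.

Substituting: ((((1 NAND 0) AND NOT 0) NAND (0 OR (1 NOR 0))) AND 1)
= 1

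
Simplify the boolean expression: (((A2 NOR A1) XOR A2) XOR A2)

By XOR self-cancellation ((E XOR v) XOR v = E):
= (A2 NOR A1)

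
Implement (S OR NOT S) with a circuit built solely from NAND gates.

((S NAND S) NAND ((S NAND S) NAND (S NAND S)))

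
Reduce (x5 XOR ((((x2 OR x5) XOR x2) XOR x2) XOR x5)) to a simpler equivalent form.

By XOR self-cancellation ((E XOR v) XOR v = E) then XOR self-cancellation ((E XOR v) XOR v = E):
= (x2 OR x5)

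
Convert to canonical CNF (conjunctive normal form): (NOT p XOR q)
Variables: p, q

(p OR NOT q) AND (NOT p OR q)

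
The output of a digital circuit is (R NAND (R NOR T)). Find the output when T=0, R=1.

Substituting: (1 NAND (1 NOR 0))
= 1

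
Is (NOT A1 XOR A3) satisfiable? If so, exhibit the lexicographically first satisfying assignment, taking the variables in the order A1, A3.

A1=0, A3=0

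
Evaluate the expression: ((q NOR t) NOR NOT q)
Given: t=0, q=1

Substituting: ((1 NOR 0) NOR NOT 1)
= 1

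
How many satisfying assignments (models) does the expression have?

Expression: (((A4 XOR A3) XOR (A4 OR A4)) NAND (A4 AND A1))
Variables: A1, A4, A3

Satisfying assignments: (0,0,0), (0,0,1), (0,1,0), (0,1,1), (1,0,0), (1,0,1), (1,1,0)
Count: 7 out of 8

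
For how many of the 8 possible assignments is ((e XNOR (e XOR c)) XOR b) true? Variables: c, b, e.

Satisfying assignments: (0,0,0), (0,0,1), (1,1,0), (1,1,1)
Count: 4 out of 8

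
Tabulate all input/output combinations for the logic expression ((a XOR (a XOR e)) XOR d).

a | d | e | Output
------------------
0 | 0 | 0 | 0
0 | 0 | 1 | 1
0 | 1 | 0 | 1
0 | 1 | 1 | 0
1 | 0 | 0 | 0
1 | 0 | 1 | 1
1 | 1 | 0 | 1
1 | 1 | 1 | 0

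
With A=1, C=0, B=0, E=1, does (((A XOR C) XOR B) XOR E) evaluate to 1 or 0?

Substituting: (((1 XOR 0) XOR 0) XOR 1)
= 0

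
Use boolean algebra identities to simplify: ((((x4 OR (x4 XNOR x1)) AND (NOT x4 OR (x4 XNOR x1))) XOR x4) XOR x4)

By XOR self-cancellation ((E XOR v) XOR v = E) then distribution ((E OR v) AND (E OR NOT v) = E):
= (x4 XNOR x1)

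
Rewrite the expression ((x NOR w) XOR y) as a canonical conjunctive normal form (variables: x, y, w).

(x OR y OR NOT w) AND (x OR NOT y OR w) AND (NOT x OR y OR w) AND (NOT x OR y OR NOT w)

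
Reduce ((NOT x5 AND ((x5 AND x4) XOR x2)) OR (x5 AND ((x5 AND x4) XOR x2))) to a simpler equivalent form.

By distribution ((E AND v) OR (E AND NOT v) = E):
= ((x5 AND x4) XOR x2)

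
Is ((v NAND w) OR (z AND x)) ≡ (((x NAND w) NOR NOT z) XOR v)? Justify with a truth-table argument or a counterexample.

No. Counterexample: with w=0, x=0, z=0, v=0, Expression 1 = 1 but Expression 2 = 0.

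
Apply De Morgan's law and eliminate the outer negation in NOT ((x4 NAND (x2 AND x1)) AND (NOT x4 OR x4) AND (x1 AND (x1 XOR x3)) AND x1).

NOT (x4 NAND (x2 AND x1)) OR NOT (NOT x4 OR x4) OR NOT (x1 AND (x1 XOR x3)) OR NOT x1
De Morgan's: NOT(AND of terms) = OR of negations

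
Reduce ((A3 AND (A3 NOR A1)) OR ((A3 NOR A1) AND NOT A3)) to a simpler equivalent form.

By distribution ((E AND v) OR (E AND NOT v) = E):
= (A3 NOR A1)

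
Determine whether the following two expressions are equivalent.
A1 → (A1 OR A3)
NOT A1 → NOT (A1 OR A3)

No, Inverse is not equivalent to original (counterexample: A5=0, A3=1, A1=0)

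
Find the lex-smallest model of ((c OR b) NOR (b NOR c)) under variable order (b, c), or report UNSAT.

UNSATISFIABLE - no assignment makes this expression true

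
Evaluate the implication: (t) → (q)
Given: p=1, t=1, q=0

Antecedent (t) = 1; consequent (q) = 0.
1 → 0 = 0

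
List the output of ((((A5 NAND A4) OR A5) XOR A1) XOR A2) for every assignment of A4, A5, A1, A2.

A4 | A5 | A1 | A2 | Output
--------------------------
0 | 0 | 0 | 0 | 1
0 | 0 | 0 | 1 | 0
0 | 0 | 1 | 0 | 0
0 | 0 | 1 | 1 | 1
0 | 1 | 0 | 0 | 1
0 | 1 | 0 | 1 | 0
0 | 1 | 1 | 0 | 0
0 | 1 | 1 | 1 | 1
1 | 0 | 0 | 0 | 1
1 | 0 | 0 | 1 | 0
1 | 0 | 1 | 0 | 0
1 | 0 | 1 | 1 | 1
1 | 1 | 0 | 0 | 1
1 | 1 | 0 | 1 | 0
1 | 1 | 1 | 0 | 0
1 | 1 | 1 | 1 | 1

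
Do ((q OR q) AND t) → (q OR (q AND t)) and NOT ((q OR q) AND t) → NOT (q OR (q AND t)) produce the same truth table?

No, Inverse is not equivalent to original (counterexample: q=1, t=0)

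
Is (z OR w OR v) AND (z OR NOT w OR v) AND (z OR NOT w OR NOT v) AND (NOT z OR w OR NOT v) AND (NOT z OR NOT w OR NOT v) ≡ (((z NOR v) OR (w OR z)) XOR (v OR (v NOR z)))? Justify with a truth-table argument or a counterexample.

Yes, they are equivalent — the two output columns agree on all 8 assignments:
z | w | v | Expression 1 | Expression 2
---------------------------------------
0 | 0 | 0 | 0 | 0
0 | 0 | 1 | 1 | 1
0 | 1 | 0 | 0 | 0
0 | 1 | 1 | 0 | 0
1 | 0 | 0 | 1 | 1
1 | 0 | 1 | 0 | 0
1 | 1 | 0 | 1 | 1
1 | 1 | 1 | 0 | 0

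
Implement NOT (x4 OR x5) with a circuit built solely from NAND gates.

(((x4 NAND x4) NAND (x5 NAND x5)) NAND ((x4 NAND x4) NAND (x5 NAND x5)))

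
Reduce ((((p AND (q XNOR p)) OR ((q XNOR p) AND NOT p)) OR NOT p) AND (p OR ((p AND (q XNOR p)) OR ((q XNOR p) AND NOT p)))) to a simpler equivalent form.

By distribution ((E OR v) AND (E OR NOT v) = E) then distribution ((E AND v) OR (E AND NOT v) = E):
= (q XNOR p)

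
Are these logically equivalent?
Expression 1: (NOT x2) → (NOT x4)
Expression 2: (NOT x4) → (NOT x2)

No, Converse is not equivalent to original (counterexample: x5=0, x2=0, x4=1)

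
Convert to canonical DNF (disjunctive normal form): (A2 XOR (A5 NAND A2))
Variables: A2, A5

(NOT A2 AND NOT A5) OR (NOT A2 AND A5) OR (A2 AND A5)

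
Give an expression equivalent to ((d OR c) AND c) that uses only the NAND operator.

((((d NAND d) NAND (c NAND c)) NAND c) NAND (((d NAND d) NAND (c NAND c)) NAND c))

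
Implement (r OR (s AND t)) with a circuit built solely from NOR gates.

((r NOR ((s NOR s) NOR (t NOR t))) NOR (r NOR ((s NOR s) NOR (t NOR t))))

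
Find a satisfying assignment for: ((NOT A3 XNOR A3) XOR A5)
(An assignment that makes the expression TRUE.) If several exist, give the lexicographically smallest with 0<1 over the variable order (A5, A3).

A5=1, A3=0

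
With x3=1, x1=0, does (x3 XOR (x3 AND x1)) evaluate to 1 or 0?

Substituting: (1 XOR (1 AND 0))
= 1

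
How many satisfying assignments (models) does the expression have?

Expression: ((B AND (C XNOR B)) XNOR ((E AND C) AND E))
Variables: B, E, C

Satisfying assignments: (0,0,0), (0,0,1), (0,1,0), (1,0,0), (1,1,0), (1,1,1)
Count: 6 out of 8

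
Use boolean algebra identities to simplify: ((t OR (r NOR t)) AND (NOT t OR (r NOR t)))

By distribution ((E OR v) AND (E OR NOT v) = E):
= (r NOR t)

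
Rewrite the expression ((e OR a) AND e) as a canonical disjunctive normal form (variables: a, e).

(NOT a AND e) OR (a AND e)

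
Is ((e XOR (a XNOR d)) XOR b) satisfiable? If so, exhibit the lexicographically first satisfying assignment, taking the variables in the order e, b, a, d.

e=0, b=0, a=0, d=0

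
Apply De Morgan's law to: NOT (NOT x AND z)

x OR NOT z
De Morgan's: NOT(AND of terms) = OR of negations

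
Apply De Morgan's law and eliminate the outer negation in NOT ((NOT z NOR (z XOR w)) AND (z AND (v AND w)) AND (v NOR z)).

NOT (NOT z NOR (z XOR w)) OR NOT (z AND (v AND w)) OR NOT (v NOR z)
De Morgan's: NOT(AND of terms) = OR of negations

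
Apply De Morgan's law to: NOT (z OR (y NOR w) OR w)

NOT z AND NOT (y NOR w) AND NOT w
De Morgan's: NOT(OR of terms) = AND of negations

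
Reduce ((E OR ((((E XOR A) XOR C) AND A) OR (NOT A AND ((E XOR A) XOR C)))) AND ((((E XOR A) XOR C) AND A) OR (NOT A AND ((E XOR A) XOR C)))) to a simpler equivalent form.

By absorption (E AND (E OR v) = E) then distribution ((E AND v) OR (E AND NOT v) = E):
= ((E XOR A) XOR C)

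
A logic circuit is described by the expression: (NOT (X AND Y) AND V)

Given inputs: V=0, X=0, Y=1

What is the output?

Substituting: (NOT (0 AND 1) AND 0)
= 0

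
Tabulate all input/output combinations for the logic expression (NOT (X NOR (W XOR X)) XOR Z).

W | X | Z | Output
------------------
0 | 0 | 0 | 0
0 | 0 | 1 | 1
0 | 1 | 0 | 1
0 | 1 | 1 | 0
1 | 0 | 0 | 1
1 | 0 | 1 | 0
1 | 1 | 0 | 1
1 | 1 | 1 | 0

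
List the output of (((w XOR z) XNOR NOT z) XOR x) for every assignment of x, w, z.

x | w | z | Output
------------------
0 | 0 | 0 | 0
0 | 0 | 1 | 0
0 | 1 | 0 | 1
0 | 1 | 1 | 1
1 | 0 | 0 | 1
1 | 0 | 1 | 1
1 | 1 | 0 | 0
1 | 1 | 1 | 0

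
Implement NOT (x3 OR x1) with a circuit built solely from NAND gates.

(((x3 NAND x3) NAND (x1 NAND x1)) NAND ((x3 NAND x3) NAND (x1 NAND x1)))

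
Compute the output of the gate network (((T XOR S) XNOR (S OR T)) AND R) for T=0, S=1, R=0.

Substituting: (((0 XOR 1) XNOR (1 OR 0)) AND 0)
= 0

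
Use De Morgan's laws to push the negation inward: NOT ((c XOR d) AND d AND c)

NOT (c XOR d) OR NOT d OR NOT c
De Morgan's: NOT(AND of terms) = OR of negations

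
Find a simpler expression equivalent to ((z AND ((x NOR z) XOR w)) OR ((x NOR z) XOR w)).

By absorption (E OR (E AND v) = E):
= ((x NOR z) XOR w)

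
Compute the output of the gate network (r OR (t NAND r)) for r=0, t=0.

Substituting: (0 OR (0 NAND 0))
= 1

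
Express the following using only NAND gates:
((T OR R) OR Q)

((((T NAND T) NAND (R NAND R)) NAND ((T NAND T) NAND (R NAND R))) NAND (Q NAND Q))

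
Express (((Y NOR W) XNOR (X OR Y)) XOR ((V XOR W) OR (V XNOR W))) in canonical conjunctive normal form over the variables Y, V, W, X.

(Y OR V OR W OR NOT X) AND (Y OR V OR NOT W OR X) AND (Y OR NOT V OR W OR NOT X) AND (Y OR NOT V OR NOT W OR X)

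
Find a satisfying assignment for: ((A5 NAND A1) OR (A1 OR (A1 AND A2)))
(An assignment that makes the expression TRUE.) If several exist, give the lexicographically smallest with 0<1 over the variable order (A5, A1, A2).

A5=0, A1=0, A2=0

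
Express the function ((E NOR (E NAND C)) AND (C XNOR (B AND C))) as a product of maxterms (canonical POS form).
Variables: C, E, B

ΠM(0, 1, 2, 3, 4, 5, 6, 7) = (C OR E OR B) AND (C OR E OR NOT B) AND (C OR NOT E OR B) AND (C OR NOT E OR NOT B) AND (NOT C OR E OR B) AND (NOT C OR E OR NOT B) AND (NOT C OR NOT E OR B) AND (NOT C OR NOT E OR NOT B)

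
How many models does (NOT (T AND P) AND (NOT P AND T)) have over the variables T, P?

Satisfying assignments: (1,0)
Count: 1 out of 4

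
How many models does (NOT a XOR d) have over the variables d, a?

Satisfying assignments: (0,0), (1,1)
Count: 2 out of 4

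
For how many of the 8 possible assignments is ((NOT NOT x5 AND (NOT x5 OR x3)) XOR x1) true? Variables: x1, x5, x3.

Satisfying assignments: (0,1,1), (1,0,0), (1,0,1), (1,1,0)
Count: 4 out of 8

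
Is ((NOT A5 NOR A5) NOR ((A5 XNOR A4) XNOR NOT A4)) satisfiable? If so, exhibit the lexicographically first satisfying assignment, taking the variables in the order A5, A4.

A5=1, A4=0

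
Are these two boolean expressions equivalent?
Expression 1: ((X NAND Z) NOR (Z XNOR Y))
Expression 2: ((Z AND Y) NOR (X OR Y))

No. Counterexample: with Y=0, Z=0, X=0, Expression 1 = 0 but Expression 2 = 1.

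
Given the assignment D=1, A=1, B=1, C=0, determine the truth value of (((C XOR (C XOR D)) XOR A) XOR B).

Substituting: (((0 XOR (0 XOR 1)) XOR 1) XOR 1)
= 1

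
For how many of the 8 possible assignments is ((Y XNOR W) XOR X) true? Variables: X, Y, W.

Satisfying assignments: (0,0,0), (0,1,1), (1,0,1), (1,1,0)
Count: 4 out of 8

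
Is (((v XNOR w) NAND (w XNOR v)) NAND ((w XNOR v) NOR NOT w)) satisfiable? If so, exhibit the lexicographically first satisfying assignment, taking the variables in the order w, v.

w=0, v=0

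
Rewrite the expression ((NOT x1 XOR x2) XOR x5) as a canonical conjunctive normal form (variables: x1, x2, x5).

(x1 OR x2 OR NOT x5) AND (x1 OR NOT x2 OR x5) AND (NOT x1 OR x2 OR x5) AND (NOT x1 OR NOT x2 OR NOT x5)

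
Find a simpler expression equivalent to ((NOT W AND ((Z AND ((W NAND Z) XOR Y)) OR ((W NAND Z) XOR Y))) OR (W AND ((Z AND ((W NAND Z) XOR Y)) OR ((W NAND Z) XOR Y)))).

By distribution ((E AND v) OR (E AND NOT v) = E) then absorption (E OR (E AND v) = E):
= ((W NAND Z) XOR Y)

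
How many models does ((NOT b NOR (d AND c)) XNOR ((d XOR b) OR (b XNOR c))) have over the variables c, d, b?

Satisfying assignments: (0,0,1), (1,0,0), (1,0,1)
Count: 3 out of 8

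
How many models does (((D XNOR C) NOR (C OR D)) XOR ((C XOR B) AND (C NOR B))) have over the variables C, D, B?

No assignment satisfies the expression.
Count: 0 out of 8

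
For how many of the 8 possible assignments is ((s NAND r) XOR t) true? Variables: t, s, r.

Satisfying assignments: (0,0,0), (0,0,1), (0,1,0), (1,1,1)
Count: 4 out of 8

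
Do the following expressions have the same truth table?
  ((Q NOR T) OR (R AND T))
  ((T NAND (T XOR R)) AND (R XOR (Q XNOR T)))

No. Counterexample: with R=1, T=0, Q=0, Expression 1 = 1 but Expression 2 = 0.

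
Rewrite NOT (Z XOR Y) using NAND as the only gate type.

(((Z NAND (Z NAND Y)) NAND (Y NAND (Z NAND Y))) NAND ((Z NAND (Z NAND Y)) NAND (Y NAND (Z NAND Y))))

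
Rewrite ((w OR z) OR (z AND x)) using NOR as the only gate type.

((((w NOR z) NOR (w NOR z)) NOR ((z NOR z) NOR (x NOR x))) NOR (((w NOR z) NOR (w NOR z)) NOR ((z NOR z) NOR (x NOR x))))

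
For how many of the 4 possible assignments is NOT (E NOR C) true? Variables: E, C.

Satisfying assignments: (0,1), (1,0), (1,1)
Count: 3 out of 4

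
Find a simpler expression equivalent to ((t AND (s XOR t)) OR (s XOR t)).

By absorption (E OR (E AND v) = E):
= (s XOR t)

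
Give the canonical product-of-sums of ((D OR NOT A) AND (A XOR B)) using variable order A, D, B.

ΠM(0, 2, 4, 5, 7) = (A OR D OR B) AND (A OR NOT D OR B) AND (NOT A OR D OR B) AND (NOT A OR D OR NOT B) AND (NOT A OR NOT D OR NOT B)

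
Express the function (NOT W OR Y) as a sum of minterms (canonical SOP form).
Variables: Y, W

Σm(0, 2, 3) = (NOT Y AND NOT W) OR (Y AND NOT W) OR (Y AND W)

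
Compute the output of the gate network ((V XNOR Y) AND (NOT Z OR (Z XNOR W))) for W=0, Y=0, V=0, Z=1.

Substituting: ((0 XNOR 0) AND (NOT 1 OR (1 XNOR 0)))
= 0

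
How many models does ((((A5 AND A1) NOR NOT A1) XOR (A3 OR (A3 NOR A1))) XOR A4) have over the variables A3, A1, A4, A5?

Satisfying assignments: (0,0,0,0), (0,0,0,1), (0,1,0,0), (0,1,1,1), (1,0,0,0), (1,0,0,1), (1,1,0,1), (1,1,1,0)
Count: 8 out of 16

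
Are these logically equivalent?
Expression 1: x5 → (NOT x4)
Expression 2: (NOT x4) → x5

No, Converse is not equivalent to original (counterexample: x5=0, x4=0)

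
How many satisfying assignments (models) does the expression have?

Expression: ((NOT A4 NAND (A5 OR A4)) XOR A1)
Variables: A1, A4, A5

Satisfying assignments: (0,0,0), (0,1,0), (0,1,1), (1,0,1)
Count: 4 out of 8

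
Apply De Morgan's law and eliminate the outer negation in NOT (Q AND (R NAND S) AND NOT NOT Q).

NOT Q OR NOT (R NAND S) OR NOT Q
De Morgan's: NOT(AND of terms) = OR of negations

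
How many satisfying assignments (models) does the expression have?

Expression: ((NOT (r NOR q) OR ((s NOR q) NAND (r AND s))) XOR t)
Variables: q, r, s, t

Satisfying assignments: (0,0,0,0), (0,0,1,0), (0,1,0,0), (0,1,1,0), (1,0,0,0), (1,0,1,0), (1,1,0,0), (1,1,1,0)
Count: 8 out of 16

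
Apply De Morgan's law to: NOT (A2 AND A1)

NOT A2 OR NOT A1
De Morgan's: NOT(AND of terms) = OR of negations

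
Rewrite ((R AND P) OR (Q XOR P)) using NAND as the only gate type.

((((R NAND P) NAND (R NAND P)) NAND ((R NAND P) NAND (R NAND P))) NAND (((Q NAND (Q NAND P)) NAND (P NAND (Q NAND P))) NAND ((Q NAND (Q NAND P)) NAND (P NAND (Q NAND P)))))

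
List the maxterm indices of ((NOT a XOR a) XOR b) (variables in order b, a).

ΠM(2, 3) = (NOT b OR a) AND (NOT b OR NOT a)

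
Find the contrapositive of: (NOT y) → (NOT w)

Contrapositive: w → y
Note: A statement and its contrapositive are logically equivalent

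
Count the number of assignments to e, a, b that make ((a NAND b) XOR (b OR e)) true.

Satisfying assignments: (0,0,0), (0,1,0), (0,1,1), (1,1,1)
Count: 4 out of 8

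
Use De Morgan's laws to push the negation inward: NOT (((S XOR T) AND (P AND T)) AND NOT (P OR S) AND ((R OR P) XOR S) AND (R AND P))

NOT ((S XOR T) AND (P AND T)) OR (P OR S) OR NOT ((R OR P) XOR S) OR NOT (R AND P)
De Morgan's: NOT(AND of terms) = OR of negations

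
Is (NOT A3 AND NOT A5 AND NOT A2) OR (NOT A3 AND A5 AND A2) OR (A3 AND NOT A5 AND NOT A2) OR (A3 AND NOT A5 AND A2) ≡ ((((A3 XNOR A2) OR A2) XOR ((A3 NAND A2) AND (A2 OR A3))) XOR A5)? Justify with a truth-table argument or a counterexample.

Yes, they are equivalent — the two output columns agree on all 8 assignments:
A3 | A5 | A2 | Expression 1 | Expression 2
------------------------------------------
0 | 0 | 0 | 1 | 1
0 | 0 | 1 | 0 | 0
0 | 1 | 0 | 0 | 0
0 | 1 | 1 | 1 | 1
1 | 0 | 0 | 1 | 1
1 | 0 | 1 | 1 | 1
1 | 1 | 0 | 0 | 0
1 | 1 | 1 | 0 | 0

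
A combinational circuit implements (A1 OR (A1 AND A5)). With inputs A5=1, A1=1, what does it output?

Substituting: (1 OR (1 AND 1))
= 1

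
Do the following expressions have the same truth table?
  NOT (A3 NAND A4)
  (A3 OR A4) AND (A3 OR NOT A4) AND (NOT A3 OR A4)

Yes, they are equivalent — the two output columns agree on all 4 assignments:
A3 | A4 | Expression 1 | Expression 2
-------------------------------------
0 | 0 | 0 | 0
0 | 1 | 0 | 0
1 | 0 | 0 | 0
1 | 1 | 1 | 1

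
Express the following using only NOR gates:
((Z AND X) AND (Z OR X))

((((Z NOR Z) NOR (X NOR X)) NOR ((Z NOR Z) NOR (X NOR X))) NOR (((Z NOR X) NOR (Z NOR X)) NOR ((Z NOR X) NOR (Z NOR X))))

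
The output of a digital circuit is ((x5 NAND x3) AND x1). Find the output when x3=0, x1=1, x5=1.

Substituting: ((1 NAND 0) AND 1)
= 1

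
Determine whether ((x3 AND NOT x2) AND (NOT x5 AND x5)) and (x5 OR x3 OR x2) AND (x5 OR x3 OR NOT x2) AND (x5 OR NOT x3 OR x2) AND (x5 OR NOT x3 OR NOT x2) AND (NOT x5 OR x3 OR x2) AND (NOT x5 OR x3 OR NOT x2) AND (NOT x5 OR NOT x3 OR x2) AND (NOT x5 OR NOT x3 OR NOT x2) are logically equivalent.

Yes, they are equivalent — the two output columns agree on all 8 assignments:
x5 | x3 | x2 | Expression 1 | Expression 2
------------------------------------------
0 | 0 | 0 | 0 | 0
0 | 0 | 1 | 0 | 0
0 | 1 | 0 | 0 | 0
0 | 1 | 1 | 0 | 0
1 | 0 | 0 | 0 | 0
1 | 0 | 1 | 0 | 0
1 | 1 | 0 | 0 | 0
1 | 1 | 1 | 0 | 0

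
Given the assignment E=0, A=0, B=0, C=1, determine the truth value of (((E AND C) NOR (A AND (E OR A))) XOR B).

Substituting: (((0 AND 1) NOR (0 AND (0 OR 0))) XOR 0)
= 1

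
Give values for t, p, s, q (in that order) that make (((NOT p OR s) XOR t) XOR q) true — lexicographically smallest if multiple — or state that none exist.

t=0, p=0, s=0, q=0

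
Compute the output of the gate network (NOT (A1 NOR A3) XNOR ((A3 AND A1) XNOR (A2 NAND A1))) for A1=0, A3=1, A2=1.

Substituting: (NOT (0 NOR 1) XNOR ((1 AND 0) XNOR (1 NAND 0)))
= 0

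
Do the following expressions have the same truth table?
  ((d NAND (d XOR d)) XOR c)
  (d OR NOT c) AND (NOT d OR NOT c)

Yes, they are equivalent — the two output columns agree on all 4 assignments:
d | c | Expression 1 | Expression 2
-----------------------------------
0 | 0 | 1 | 1
0 | 1 | 0 | 0
1 | 0 | 1 | 1
1 | 1 | 0 | 0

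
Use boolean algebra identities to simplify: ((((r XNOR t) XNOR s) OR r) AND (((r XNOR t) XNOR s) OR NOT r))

By distribution ((E OR v) AND (E OR NOT v) = E):
= ((r XNOR t) XNOR s)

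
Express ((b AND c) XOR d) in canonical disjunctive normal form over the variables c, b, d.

(NOT c AND NOT b AND d) OR (NOT c AND b AND d) OR (c AND NOT b AND d) OR (c AND b AND NOT d)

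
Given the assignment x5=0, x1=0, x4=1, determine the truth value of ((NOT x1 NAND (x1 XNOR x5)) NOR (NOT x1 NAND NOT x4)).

Substituting: ((NOT 0 NAND (0 XNOR 0)) NOR (NOT 0 NAND NOT 1))
= 0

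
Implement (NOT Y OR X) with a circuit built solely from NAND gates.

(((Y NAND Y) NAND (Y NAND Y)) NAND (X NAND X))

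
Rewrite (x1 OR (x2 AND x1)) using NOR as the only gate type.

((x1 NOR ((x2 NOR x2) NOR (x1 NOR x1))) NOR (x1 NOR ((x2 NOR x2) NOR (x1 NOR x1))))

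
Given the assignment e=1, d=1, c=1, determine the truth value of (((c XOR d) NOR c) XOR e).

Substituting: (((1 XOR 1) NOR 1) XOR 1)
= 1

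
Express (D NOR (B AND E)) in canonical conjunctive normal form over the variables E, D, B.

(E OR NOT D OR B) AND (E OR NOT D OR NOT B) AND (NOT E OR D OR NOT B) AND (NOT E OR NOT D OR B) AND (NOT E OR NOT D OR NOT B)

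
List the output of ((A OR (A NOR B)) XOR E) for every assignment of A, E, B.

A | E | B | Output
------------------
0 | 0 | 0 | 1
0 | 0 | 1 | 0
0 | 1 | 0 | 0
0 | 1 | 1 | 1
1 | 0 | 0 | 1
1 | 0 | 1 | 1
1 | 1 | 0 | 0
1 | 1 | 1 | 0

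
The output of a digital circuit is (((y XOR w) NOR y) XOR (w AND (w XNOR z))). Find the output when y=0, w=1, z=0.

Substituting: (((0 XOR 1) NOR 0) XOR (1 AND (1 XNOR 0)))
= 0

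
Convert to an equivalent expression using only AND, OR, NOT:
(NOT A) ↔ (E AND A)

((NOT A) AND (E AND A)) OR (A AND NOT (E AND A))
(Biconditional = both true or both false)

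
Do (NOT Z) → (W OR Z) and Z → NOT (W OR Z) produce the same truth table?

No, Inverse is not equivalent to original (counterexample: W=0, Z=0)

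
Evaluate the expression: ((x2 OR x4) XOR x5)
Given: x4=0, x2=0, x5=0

Substituting: ((0 OR 0) XOR 0)
= 0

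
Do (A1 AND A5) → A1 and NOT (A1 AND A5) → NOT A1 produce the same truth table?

No, Inverse is not equivalent to original (counterexample: A1=1, A2=0, A5=0)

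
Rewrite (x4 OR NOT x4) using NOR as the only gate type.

((x4 NOR (x4 NOR x4)) NOR (x4 NOR (x4 NOR x4)))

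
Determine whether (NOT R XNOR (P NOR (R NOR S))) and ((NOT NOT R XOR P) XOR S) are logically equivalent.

No. Counterexample: with R=0, P=1, S=0, Expression 1 = 0 but Expression 2 = 1.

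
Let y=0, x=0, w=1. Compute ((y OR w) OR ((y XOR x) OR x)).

Substituting: ((0 OR 1) OR ((0 XOR 0) OR 0))
= 1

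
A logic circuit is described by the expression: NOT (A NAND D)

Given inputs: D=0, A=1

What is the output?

Substituting: NOT (1 NAND 0)
= 0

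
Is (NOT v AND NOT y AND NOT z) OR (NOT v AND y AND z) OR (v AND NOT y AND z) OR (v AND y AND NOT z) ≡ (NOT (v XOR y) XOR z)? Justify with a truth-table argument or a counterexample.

Yes, they are equivalent — the two output columns agree on all 8 assignments:
v | y | z | Expression 1 | Expression 2
---------------------------------------
0 | 0 | 0 | 1 | 1
0 | 0 | 1 | 0 | 0
0 | 1 | 0 | 0 | 0
0 | 1 | 1 | 1 | 1
1 | 0 | 0 | 0 | 0
1 | 0 | 1 | 1 | 1
1 | 1 | 0 | 1 | 1
1 | 1 | 1 | 0 | 0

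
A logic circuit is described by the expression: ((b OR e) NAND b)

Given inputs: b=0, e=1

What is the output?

Substituting: ((0 OR 1) NAND 0)
= 1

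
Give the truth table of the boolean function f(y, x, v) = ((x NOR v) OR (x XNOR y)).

y | x | v | Output
------------------
0 | 0 | 0 | 1
0 | 0 | 1 | 1
0 | 1 | 0 | 0
0 | 1 | 1 | 0
1 | 0 | 0 | 1
1 | 0 | 1 | 0
1 | 1 | 0 | 1
1 | 1 | 1 | 1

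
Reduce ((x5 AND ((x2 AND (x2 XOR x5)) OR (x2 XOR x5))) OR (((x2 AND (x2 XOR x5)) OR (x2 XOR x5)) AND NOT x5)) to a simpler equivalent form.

By distribution ((E AND v) OR (E AND NOT v) = E) then absorption (E OR (E AND v) = E):
= (x2 XOR x5)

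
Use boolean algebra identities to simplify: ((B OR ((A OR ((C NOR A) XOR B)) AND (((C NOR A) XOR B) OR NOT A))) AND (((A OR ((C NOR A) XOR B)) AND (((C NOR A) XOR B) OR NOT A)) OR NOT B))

By distribution ((E OR v) AND (E OR NOT v) = E) then distribution ((E OR v) AND (E OR NOT v) = E):
= ((C NOR A) XOR B)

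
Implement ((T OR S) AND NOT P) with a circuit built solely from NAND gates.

((((T NAND T) NAND (S NAND S)) NAND (P NAND P)) NAND (((T NAND T) NAND (S NAND S)) NAND (P NAND P)))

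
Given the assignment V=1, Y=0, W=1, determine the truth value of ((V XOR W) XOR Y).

Substituting: ((1 XOR 1) XOR 0)
= 0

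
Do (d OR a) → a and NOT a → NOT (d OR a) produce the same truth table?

Yes, Contrapositive is always equivalent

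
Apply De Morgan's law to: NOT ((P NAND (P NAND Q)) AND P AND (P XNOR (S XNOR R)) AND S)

NOT (P NAND (P NAND Q)) OR NOT P OR NOT (P XNOR (S XNOR R)) OR NOT S
De Morgan's: NOT(AND of terms) = OR of negations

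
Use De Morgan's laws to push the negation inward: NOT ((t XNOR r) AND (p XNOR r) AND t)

NOT (t XNOR r) OR NOT (p XNOR r) OR NOT t
De Morgan's: NOT(AND of terms) = OR of negations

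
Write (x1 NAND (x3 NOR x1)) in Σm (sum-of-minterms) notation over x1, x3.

Σm(0, 1, 2, 3) = (NOT x1 AND NOT x3) OR (NOT x1 AND x3) OR (x1 AND NOT x3) OR (x1 AND x3)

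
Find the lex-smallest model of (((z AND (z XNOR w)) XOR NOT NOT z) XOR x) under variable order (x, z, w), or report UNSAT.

x=0, z=1, w=0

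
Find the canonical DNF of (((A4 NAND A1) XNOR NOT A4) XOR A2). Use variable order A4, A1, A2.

(NOT A4 AND NOT A1 AND NOT A2) OR (NOT A4 AND A1 AND NOT A2) OR (A4 AND NOT A1 AND A2) OR (A4 AND A1 AND NOT A2)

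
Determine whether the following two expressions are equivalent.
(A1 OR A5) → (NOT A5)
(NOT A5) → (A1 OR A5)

No, Converse is not equivalent to original (counterexample: A5=0, A1=0)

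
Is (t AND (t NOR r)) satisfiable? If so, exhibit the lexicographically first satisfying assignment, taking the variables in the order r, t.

UNSATISFIABLE - no assignment makes this expression true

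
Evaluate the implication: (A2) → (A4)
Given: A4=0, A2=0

Antecedent (A2) = 0; consequent (A4) = 0.
0 → 0 = 1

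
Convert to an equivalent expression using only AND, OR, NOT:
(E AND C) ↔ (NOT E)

((E AND C) AND (NOT E)) OR (NOT (E AND C) AND E)
(Biconditional = both true or both false)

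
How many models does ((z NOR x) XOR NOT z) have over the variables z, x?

Satisfying assignments: (0,1)
Count: 1 out of 4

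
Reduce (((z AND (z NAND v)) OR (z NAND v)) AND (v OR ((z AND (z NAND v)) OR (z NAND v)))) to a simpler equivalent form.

By absorption (E AND (E OR v) = E) then absorption (E OR (E AND v) = E):
= (z NAND v)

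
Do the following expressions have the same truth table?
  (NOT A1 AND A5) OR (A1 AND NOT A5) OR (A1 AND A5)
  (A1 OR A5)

Yes, they are equivalent — the two output columns agree on all 4 assignments:
A1 | A5 | Expression 1 | Expression 2
-------------------------------------
0 | 0 | 0 | 0
0 | 1 | 1 | 1
1 | 0 | 1 | 1
1 | 1 | 1 | 1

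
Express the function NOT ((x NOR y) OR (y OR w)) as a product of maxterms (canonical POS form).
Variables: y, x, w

ΠM(0, 1, 3, 4, 5, 6, 7) = (y OR x OR w) AND (y OR x OR NOT w) AND (y OR NOT x OR NOT w) AND (NOT y OR x OR w) AND (NOT y OR x OR NOT w) AND (NOT y OR NOT x OR w) AND (NOT y OR NOT x OR NOT w)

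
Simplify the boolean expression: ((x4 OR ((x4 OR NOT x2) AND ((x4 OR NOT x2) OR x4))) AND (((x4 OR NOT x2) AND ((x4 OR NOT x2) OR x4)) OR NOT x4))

By distribution ((E OR v) AND (E OR NOT v) = E) then absorption (E AND (E OR v) = E):
= (x4 OR NOT x2)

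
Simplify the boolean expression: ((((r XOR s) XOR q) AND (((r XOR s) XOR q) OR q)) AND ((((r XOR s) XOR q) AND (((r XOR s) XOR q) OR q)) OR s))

By absorption (E AND (E OR v) = E) then absorption (E AND (E OR v) = E):
= ((r XOR s) XOR q)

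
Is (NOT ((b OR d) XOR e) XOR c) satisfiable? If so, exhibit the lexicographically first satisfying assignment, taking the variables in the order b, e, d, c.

b=0, e=0, d=0, c=0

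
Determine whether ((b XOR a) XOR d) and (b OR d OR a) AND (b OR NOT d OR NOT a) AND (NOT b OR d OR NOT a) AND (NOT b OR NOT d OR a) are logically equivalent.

Yes, they are equivalent — the two output columns agree on all 8 assignments:
b | d | a | Expression 1 | Expression 2
---------------------------------------
0 | 0 | 0 | 0 | 0
0 | 0 | 1 | 1 | 1
0 | 1 | 0 | 1 | 1
0 | 1 | 1 | 0 | 0
1 | 0 | 0 | 1 | 1
1 | 0 | 1 | 0 | 0
1 | 1 | 0 | 0 | 0
1 | 1 | 1 | 1 | 1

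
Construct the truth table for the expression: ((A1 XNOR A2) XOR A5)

A2 | A5 | A1 | Output
---------------------
0 | 0 | 0 | 1
0 | 0 | 1 | 0
0 | 1 | 0 | 0
0 | 1 | 1 | 1
1 | 0 | 0 | 0
1 | 0 | 1 | 1
1 | 1 | 0 | 1
1 | 1 | 1 | 0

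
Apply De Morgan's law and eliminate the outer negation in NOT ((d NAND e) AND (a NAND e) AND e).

NOT (d NAND e) OR NOT (a NAND e) OR NOT e
De Morgan's: NOT(AND of terms) = OR of negations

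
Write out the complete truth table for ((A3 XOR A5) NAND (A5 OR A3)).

A3 | A5 | Output
----------------
0 | 0 | 1
0 | 1 | 0
1 | 0 | 0
1 | 1 | 1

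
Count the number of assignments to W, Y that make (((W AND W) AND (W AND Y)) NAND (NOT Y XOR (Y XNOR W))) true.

Satisfying assignments: (0,0), (0,1), (1,0)
Count: 3 out of 4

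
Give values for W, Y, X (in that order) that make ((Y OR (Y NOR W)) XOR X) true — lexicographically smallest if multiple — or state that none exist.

W=0, Y=0, X=0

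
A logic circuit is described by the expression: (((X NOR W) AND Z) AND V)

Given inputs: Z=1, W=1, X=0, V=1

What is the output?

Substituting: (((0 NOR 1) AND 1) AND 1)
= 0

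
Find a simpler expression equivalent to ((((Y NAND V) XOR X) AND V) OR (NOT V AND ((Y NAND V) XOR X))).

By distribution ((E AND v) OR (E AND NOT v) = E):
= ((Y NAND V) XOR X)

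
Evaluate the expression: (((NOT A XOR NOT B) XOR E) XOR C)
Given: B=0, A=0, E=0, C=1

Substituting: (((NOT 0 XOR NOT 0) XOR 0) XOR 1)
= 1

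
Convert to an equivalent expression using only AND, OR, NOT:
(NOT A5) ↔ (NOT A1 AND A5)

((NOT A5) AND (NOT A1 AND A5)) OR (A5 AND NOT (NOT A1 AND A5))
(Biconditional = both true or both false)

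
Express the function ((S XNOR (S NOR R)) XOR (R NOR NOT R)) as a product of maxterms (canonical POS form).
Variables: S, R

ΠM(0, 2, 3) = (S OR R) AND (NOT S OR R) AND (NOT S OR NOT R)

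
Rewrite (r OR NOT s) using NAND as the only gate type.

((r NAND r) NAND ((s NAND s) NAND (s NAND s)))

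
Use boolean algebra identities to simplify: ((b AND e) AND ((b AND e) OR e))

By absorption (E AND (E OR v) = E):
= (b AND e)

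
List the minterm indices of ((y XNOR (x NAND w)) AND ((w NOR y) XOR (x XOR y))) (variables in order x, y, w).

Σm(2, 3, 5) = (NOT x AND y AND NOT w) OR (NOT x AND y AND w) OR (x AND NOT y AND w)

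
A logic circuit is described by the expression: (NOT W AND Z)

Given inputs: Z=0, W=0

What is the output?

Substituting: (NOT 0 AND 0)
= 0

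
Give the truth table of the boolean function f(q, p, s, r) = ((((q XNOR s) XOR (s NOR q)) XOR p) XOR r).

q | p | s | r | Output
----------------------
0 | 0 | 0 | 0 | 0
0 | 0 | 0 | 1 | 1
0 | 0 | 1 | 0 | 0
0 | 0 | 1 | 1 | 1
0 | 1 | 0 | 0 | 1
0 | 1 | 0 | 1 | 0
0 | 1 | 1 | 0 | 1
0 | 1 | 1 | 1 | 0
1 | 0 | 0 | 0 | 0
1 | 0 | 0 | 1 | 1
1 | 0 | 1 | 0 | 1
1 | 0 | 1 | 1 | 0
1 | 1 | 0 | 0 | 1
1 | 1 | 0 | 1 | 0
1 | 1 | 1 | 0 | 0
1 | 1 | 1 | 1 | 1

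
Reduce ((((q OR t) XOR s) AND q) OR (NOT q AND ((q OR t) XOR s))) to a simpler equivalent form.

By distribution ((E AND v) OR (E AND NOT v) = E):
= ((q OR t) XOR s)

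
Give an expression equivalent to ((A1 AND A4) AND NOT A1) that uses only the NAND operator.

((((A1 NAND A4) NAND (A1 NAND A4)) NAND (A1 NAND A1)) NAND (((A1 NAND A4) NAND (A1 NAND A4)) NAND (A1 NAND A1)))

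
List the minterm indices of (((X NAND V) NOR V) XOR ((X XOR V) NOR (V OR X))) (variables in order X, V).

Σm(0) = (NOT X AND NOT V)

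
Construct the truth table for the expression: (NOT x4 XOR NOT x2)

x4 | x2 | Output
----------------
0 | 0 | 0
0 | 1 | 1
1 | 0 | 1
1 | 1 | 0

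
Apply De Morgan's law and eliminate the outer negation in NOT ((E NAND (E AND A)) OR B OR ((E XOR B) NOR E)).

NOT (E NAND (E AND A)) AND NOT B AND NOT ((E XOR B) NOR E)
De Morgan's: NOT(OR of terms) = AND of negations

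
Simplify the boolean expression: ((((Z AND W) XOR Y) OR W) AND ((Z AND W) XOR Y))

By absorption (E AND (E OR v) = E):
= ((Z AND W) XOR Y)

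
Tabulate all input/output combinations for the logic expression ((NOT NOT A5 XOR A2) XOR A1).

A2 | A5 | A1 | Output
---------------------
0 | 0 | 0 | 0
0 | 0 | 1 | 1
0 | 1 | 0 | 1
0 | 1 | 1 | 0
1 | 0 | 0 | 1
1 | 0 | 1 | 0
1 | 1 | 0 | 0
1 | 1 | 1 | 1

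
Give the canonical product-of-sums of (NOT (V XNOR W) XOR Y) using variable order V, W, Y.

ΠM(0, 3, 5, 6) = (V OR W OR Y) AND (V OR NOT W OR NOT Y) AND (NOT V OR W OR NOT Y) AND (NOT V OR NOT W OR Y)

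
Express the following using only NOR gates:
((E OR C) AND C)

((((E NOR C) NOR (E NOR C)) NOR ((E NOR C) NOR (E NOR C))) NOR (C NOR C))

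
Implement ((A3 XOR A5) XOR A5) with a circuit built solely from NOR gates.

((((((((A3 NOR A5) NOR (A3 NOR A5)) NOR ((A3 NOR A5) NOR (A3 NOR A5))) NOR ((((A3 NOR A3) NOR (A5 NOR A5)) NOR ((A3 NOR A3) NOR (A5 NOR A5))) NOR (((A3 NOR A3) NOR (A5 NOR A5)) NOR ((A3 NOR A3) NOR (A5 NOR A5))))) NOR A5) NOR (((((A3 NOR A5) NOR (A3 NOR A5)) NOR ((A3 NOR A5) NOR (A3 NOR A5))) NOR ((((A3 NOR A3) NOR (A5 NOR A5)) NOR ((A3 NOR A3) NOR (A5 NOR A5))) NOR (((A3 NOR A3) NOR (A5 NOR A5)) NOR ((A3 NOR A3) NOR (A5 NOR A5))))) NOR A5)) NOR ((((((A3 NOR A5) NOR (A3 NOR A5)) NOR ((A3 NOR A5) NOR (A3 NOR A5))) NOR ((((A3 NOR A3) NOR (A5 NOR A5)) NOR ((A3 NOR A3) NOR (A5 NOR A5))) NOR (((A3 NOR A3) NOR (A5 NOR A5)) NOR ((A3 NOR A3) NOR (A5 NOR A5))))) NOR A5) NOR (((((A3 NOR A5) NOR (A3 NOR A5)) NOR ((A3 NOR A5) NOR (A3 NOR A5))) NOR ((((A3 NOR A3) NOR (A5 NOR A5)) NOR ((A3 NOR A3) NOR (A5 NOR A5))) NOR (((A3 NOR A3) NOR (A5 NOR A5)) NOR ((A3 NOR A3) NOR (A5 NOR A5))))) NOR A5))) NOR ((((((((A3 NOR A5) NOR (A3 NOR A5)) NOR ((A3 NOR A5) NOR (A3 NOR A5))) NOR ((((A3 NOR A3) NOR (A5 NOR A5)) NOR ((A3 NOR A3) NOR (A5 NOR A5))) NOR (((A3 NOR A3) NOR (A5 NOR A5)) NOR ((A3 NOR A3) NOR (A5 NOR A5))))) NOR ((((A3 NOR A5) NOR (A3 NOR A5)) NOR ((A3 NOR A5) NOR (A3 NOR A5))) NOR ((((A3 NOR A3) NOR (A5 NOR A5)) NOR ((A3 NOR A3) NOR (A5 NOR A5))) NOR (((A3 NOR A3) NOR (A5 NOR A5)) NOR ((A3 NOR A3) NOR (A5 NOR A5)))))) NOR (A5 NOR A5)) NOR ((((((A3 NOR A5) NOR (A3 NOR A5)) NOR ((A3 NOR A5) NOR (A3 NOR A5))) NOR ((((A3 NOR A3) NOR (A5 NOR A5)) NOR ((A3 NOR A3) NOR (A5 NOR A5))) NOR (((A3 NOR A3) NOR (A5 NOR A5)) NOR ((A3 NOR A3) NOR (A5 NOR A5))))) NOR ((((A3 NOR A5) NOR (A3 NOR A5)) NOR ((A3 NOR A5) NOR (A3 NOR A5))) NOR ((((A3 NOR A3) NOR (A5 NOR A5)) NOR ((A3 NOR A3) NOR (A5 NOR A5))) NOR (((A3 NOR A3) NOR (A5 NOR A5)) NOR ((A3 NOR A3) NOR (A5 NOR A5)))))) NOR (A5 NOR A5))) NOR (((((((A3 NOR A5) NOR (A3 NOR A5)) NOR ((A3 NOR A5) NOR (A3 NOR A5))) NOR ((((A3 NOR A3) NOR (A5 NOR A5)) NOR ((A3 NOR A3) NOR (A5 NOR A5))) NOR (((A3 NOR A3) NOR (A5 NOR A5)) NOR ((A3 NOR A3) NOR (A5 NOR A5))))) NOR ((((A3 NOR A5) NOR (A3 NOR A5)) NOR ((A3 NOR A5) NOR (A3 NOR A5))) NOR ((((A3 NOR A3) NOR (A5 NOR A5)) NOR ((A3 NOR A3) NOR (A5 NOR A5))) NOR (((A3 NOR A3) NOR (A5 NOR A5)) NOR ((A3 NOR A3) NOR (A5 NOR A5)))))) NOR (A5 NOR A5)) NOR ((((((A3 NOR A5) NOR (A3 NOR A5)) NOR ((A3 NOR A5) NOR (A3 NOR A5))) NOR ((((A3 NOR A3) NOR (A5 NOR A5)) NOR ((A3 NOR A3) NOR (A5 NOR A5))) NOR (((A3 NOR A3) NOR (A5 NOR A5)) NOR ((A3 NOR A3) NOR (A5 NOR A5))))) NOR ((((A3 NOR A5) NOR (A3 NOR A5)) NOR ((A3 NOR A5) NOR (A3 NOR A5))) NOR ((((A3 NOR A3) NOR (A5 NOR A5)) NOR ((A3 NOR A3) NOR (A5 NOR A5))) NOR (((A3 NOR A3) NOR (A5 NOR A5)) NOR ((A3 NOR A3) NOR (A5 NOR A5)))))) NOR (A5 NOR A5)))))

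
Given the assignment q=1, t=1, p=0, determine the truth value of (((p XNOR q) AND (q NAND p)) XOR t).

Substituting: (((0 XNOR 1) AND (1 NAND 0)) XOR 1)
= 1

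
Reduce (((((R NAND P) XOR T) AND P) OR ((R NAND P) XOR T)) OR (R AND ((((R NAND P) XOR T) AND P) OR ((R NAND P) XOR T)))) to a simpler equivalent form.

By absorption (E OR (E AND v) = E) then absorption (E OR (E AND v) = E):
= ((R NAND P) XOR T)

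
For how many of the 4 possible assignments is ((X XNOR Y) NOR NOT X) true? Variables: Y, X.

Satisfying assignments: (0,1)
Count: 1 out of 4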